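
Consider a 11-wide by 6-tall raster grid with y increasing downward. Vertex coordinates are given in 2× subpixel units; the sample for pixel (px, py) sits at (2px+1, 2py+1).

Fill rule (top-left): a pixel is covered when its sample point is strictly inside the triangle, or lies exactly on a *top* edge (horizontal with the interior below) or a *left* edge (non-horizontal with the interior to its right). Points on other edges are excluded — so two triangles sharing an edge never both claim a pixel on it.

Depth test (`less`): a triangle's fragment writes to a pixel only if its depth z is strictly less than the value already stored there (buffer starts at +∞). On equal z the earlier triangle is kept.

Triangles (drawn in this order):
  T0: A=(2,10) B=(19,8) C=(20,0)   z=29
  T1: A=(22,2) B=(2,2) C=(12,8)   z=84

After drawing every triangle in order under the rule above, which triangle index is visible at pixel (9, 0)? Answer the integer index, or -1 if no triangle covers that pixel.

T0:
  2·area = 134  (B↔C swapped to make it positive)
  edge (2, 10)→(20, 0): d=(18,-10) top-left  bias=+0
  edge (20, 0)→(19, 8): d=(-1,8) right/bottom  bias=-1
  edge (19, 8)→(2, 10): d=(-17,2) right/bottom  bias=-1
    (9,0)@(19, 1): e=[8,7,119] → X
    (10,0)@(21, 1): e=[28,-9,115] → .
    (7,1)@(15, 3): e=[4,37,93] → X
    (8,1)@(17, 3): e=[24,21,89] → X
    (10,1)@(21, 3): e=[64,-11,81] → .
    (5,2)@(11, 5): e=[0,67,67] → X  [on edge]
    (6,2)@(13, 5): e=[20,51,63] → X
    (10,2)@(21, 5): e=[100,-13,47] → .
    (4,3)@(9, 7): e=[16,81,37] → X
    (10,3)@(21, 7): e=[136,-15,13] → .
    (2,4)@(5, 9): e=[12,111,11] → X
    (3,4)@(7, 9): e=[32,95,7] → X
  covered (18 px):
    . . . . . . . . . X .
    . . . . . . . X X X .
    . . . . . X X X X X .
    . . . . X X X X X X .
    . . X X X . . . . . .
    . . . . . . . . . . .
T1:
  2·area = 120  (B↔C swapped to make it positive)
  edge (22, 2)→(12, 8): d=(-10,6) right/bottom  bias=-1
  edge (12, 8)→(2, 2): d=(-10,-6) top-left  bias=+0
  edge (2, 2)→(22, 2): d=(20,0) top-left  bias=+0
    (2,1)@(5, 3): e=[92,8,20] → X
    (3,1)@(7, 3): e=[80,20,20] → X
    (4,1)@(9, 3): e=[68,32,20] → X
    (5,1)@(11, 3): e=[56,44,20] → X
    (6,1)@(13, 3): e=[44,56,20] → X
    (7,1)@(15, 3): e=[32,68,20] → X
    (8,1)@(17, 3): e=[20,80,20] → X
    (9,1)@(19, 3): e=[8,92,20] → X
    (10,1)@(21, 3): e=[-4,104,20] → .
    (2,2)@(5, 5): e=[72,-12,60] → .
    (3,2)@(7, 5): e=[60,0,60] → X  [on edge]
    (8,2)@(17, 5): e=[0,60,60] → .  [on edge]
    (3,5)@(7, 11): e=[0,-60,180] → .  [on edge]
    (8,5)@(17, 11): e=[-60,0,180] → .  [on edge]
  covered (15 px):
    . . . . . . . . . . .
    . . X X X X X X X X .
    . . . X X X X X . . .
    . . . . . X X . . . .
    . . . . . . . . . . .
    . . . . . . . . . . .

Z-buffer (winner per pixel, '.' = empty):
  . . . . . . . . . 0 .
  . . 1 1 1 1 1 0 0 0 .
  . . . 1 1 0 0 0 0 0 .
  . . . . 0 0 0 0 0 0 .
  . . 0 0 0 . . . . . .
  . . . . . . . . . . .

Answer: 0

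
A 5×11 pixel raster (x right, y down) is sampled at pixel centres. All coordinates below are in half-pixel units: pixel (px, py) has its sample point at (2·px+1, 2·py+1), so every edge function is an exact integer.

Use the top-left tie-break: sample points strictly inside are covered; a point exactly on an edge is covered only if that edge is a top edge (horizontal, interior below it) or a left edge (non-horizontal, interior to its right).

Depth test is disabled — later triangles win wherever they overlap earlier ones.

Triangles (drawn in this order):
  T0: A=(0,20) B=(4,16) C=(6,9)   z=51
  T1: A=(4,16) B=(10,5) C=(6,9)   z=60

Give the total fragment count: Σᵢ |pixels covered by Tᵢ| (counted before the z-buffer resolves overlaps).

T0:
  2·area = 20  (B↔C swapped to make it positive)
  edge (0, 20)→(6, 9): d=(6,-11) top-left  bias=+0
  edge (6, 9)→(4, 16): d=(-2,7) right/bottom  bias=-1
  edge (4, 16)→(0, 20): d=(-4,4) right/bottom  bias=-1
    (2,5)@(5, 11): e=[1,3,16] → █
    (3,5)@(7, 11): e=[23,-11,8] → ·
    (4,5)@(9, 11): e=[45,-25,0] → ·  [on edge]
    (2,6)@(5, 13): e=[13,-1,8] → ·
    (3,6)@(7, 13): e=[35,-15,0] → ·  [on edge]
    (1,7)@(3, 15): e=[3,9,8] → █
    (2,7)@(5, 15): e=[25,-5,0] → ·  [on edge]
    (1,8)@(3, 17): e=[15,5,0] → ·  [on edge]
    (0,9)@(1, 19): e=[5,15,0] → ·  [on edge]
  covered (2 px):
    · · · · ·
    · · · · ·
    · · · · ·
    · · · · ·
    · · · · ·
    · · █ · ·
    · · · · ·
    · █ · · ·
    · · · · ·
    · · · · ·
    · · · · ·
T1:
  2·area = 20  (B↔C swapped to make it positive)
  edge (4, 16)→(6, 9): d=(2,-7) top-left  bias=+0
  edge (6, 9)→(10, 5): d=(4,-4) top-left  bias=+0
  edge (10, 5)→(4, 16): d=(-6,11) right/bottom  bias=-1
    (3,4)@(7, 9): e=[7,4,9] → █
    (4,4)@(9, 9): e=[21,12,-13] → ·
    (3,5)@(7, 11): e=[11,12,-3] → ·
    (2,6)@(5, 13): e=[1,12,7] → █
    (3,6)@(7, 13): e=[15,20,-15] → ·
    (2,7)@(5, 15): e=[5,20,-5] → ·
  covered (2 px):
    · · · · ·
    · · · · ·
    · · · · ·
    · · · · ·
    · · · █ ·
    · · · · ·
    · · █ · ·
    · · · · ·
    · · · · ·
    · · · · ·
    · · · · ·

Result: 4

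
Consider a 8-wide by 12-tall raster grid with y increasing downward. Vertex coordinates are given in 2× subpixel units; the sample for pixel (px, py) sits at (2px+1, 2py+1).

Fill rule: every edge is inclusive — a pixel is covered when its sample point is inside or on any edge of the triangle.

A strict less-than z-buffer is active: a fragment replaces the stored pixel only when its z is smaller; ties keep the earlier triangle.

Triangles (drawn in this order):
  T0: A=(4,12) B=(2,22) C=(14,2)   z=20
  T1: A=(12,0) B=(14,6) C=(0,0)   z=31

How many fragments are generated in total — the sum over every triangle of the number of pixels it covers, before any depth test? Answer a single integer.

T0:
  2·area = 80  (B↔C swapped to make it positive)
  edge (4, 12)→(14, 2): d=(10,-10) inclusive
  edge (14, 2)→(2, 22): d=(-12,20) inclusive
  edge (2, 22)→(4, 12): d=(2,-10) inclusive
    (7,0)@(15, 1): e=[0,-8,88] → .  [on edge]
    (6,1)@(13, 3): e=[0,8,72] → X  [on edge]
    (7,1)@(15, 3): e=[20,-32,92] → .
    (5,2)@(11, 5): e=[0,24,56] → X  [on edge]
    (6,2)@(13, 5): e=[20,-16,76] → .
    (2,3)@(5, 7): e=[-40,120,0] → .  [on edge]
    (4,3)@(9, 7): e=[0,40,40] → X  [on edge]
    (5,3)@(11, 7): e=[20,0,60] → X  [on edge]
    (6,3)@(13, 7): e=[40,-40,80] → .
    (3,4)@(7, 9): e=[0,56,24] → X  [on edge]
    (5,4)@(11, 9): e=[40,-24,64] → .
    (2,5)@(5, 11): e=[0,72,8] → X  [on edge]
    (1,6)@(3, 13): e=[0,88,-8] → .  [on edge]
    (0,7)@(1, 15): e=[0,104,-24] → .  [on edge]
    (1,8)@(3, 17): e=[40,40,0] → X  [on edge]
    (2,8)@(5, 17): e=[60,0,20] → X  [on edge]
  covered (14 px):
    . . . . . . . .
    . . . . . . X .
    . . . . . X . .
    . . . . X X . .
    . . . X X . . .
    . . X X . . . .
    . . X X . . . .
    . . X . . . . .
    . X X . . . . .
    . X . . . . . .
    . . . . . . . .
    . . . . . . . .
T1:
  2·area = 72
  edge (12, 0)→(14, 6): d=(2,6) inclusive
  edge (14, 6)→(0, 0): d=(-14,-6) inclusive
  edge (0, 0)→(12, 0): d=(12,0) inclusive
    (1,0)@(3, 1): e=[56,4,12] → X
    (2,0)@(5, 1): e=[44,16,12] → X
    (3,0)@(7, 1): e=[32,28,12] → X
    (4,0)@(9, 1): e=[20,40,12] → X
    (5,0)@(11, 1): e=[8,52,12] → X
    (6,0)@(13, 1): e=[-4,64,12] → .
    (1,1)@(3, 3): e=[60,-24,36] → .
    (2,1)@(5, 3): e=[48,-12,36] → .
    (3,1)@(7, 3): e=[36,0,36] → X  [on edge]
    (6,1)@(13, 3): e=[0,36,36] → X  [on edge]
    (7,1)@(15, 3): e=[-12,48,36] → .
    (3,2)@(7, 5): e=[40,-28,60] → .
    (7,4)@(15, 9): e=[0,-36,108] → .  [on edge]
  covered (10 px):
    . X X X X X . .
    . . . X X X X .
    . . . . . . X .
    . . . . . . . .
    . . . . . . . .
    . . . . . . . .
    . . . . . . . .
    . . . . . . . .
    . . . . . . . .
    . . . . . . . .
    . . . . . . . .
    . . . . . . . .

Final: 24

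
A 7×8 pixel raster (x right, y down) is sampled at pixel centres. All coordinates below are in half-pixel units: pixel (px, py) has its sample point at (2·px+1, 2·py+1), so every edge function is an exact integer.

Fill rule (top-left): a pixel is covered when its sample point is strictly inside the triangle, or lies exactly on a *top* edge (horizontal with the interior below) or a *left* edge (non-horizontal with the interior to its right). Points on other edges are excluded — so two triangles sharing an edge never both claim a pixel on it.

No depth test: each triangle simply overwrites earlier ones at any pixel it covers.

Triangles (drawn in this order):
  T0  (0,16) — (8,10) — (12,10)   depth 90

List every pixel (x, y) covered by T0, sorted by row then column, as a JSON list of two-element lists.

T0:
  2·area = 24
  edge (0, 16)→(8, 10): d=(8,-6) top-left  bias=+0
  edge (8, 10)→(12, 10): d=(4,0) top-left  bias=+0
  edge (12, 10)→(0, 16): d=(-12,6) right/bottom  bias=-1
    (3,5)@(7, 11): e=[2,4,18] → █
    (4,5)@(9, 11): e=[14,4,6] → █
    (5,5)@(11, 11): e=[26,4,-6] → ·
    (2,6)@(5, 13): e=[6,12,6] → █
    (3,6)@(7, 13): e=[18,12,-6] → ·
    (4,6)@(9, 13): e=[30,12,-18] → ·
    (2,7)@(5, 15): e=[22,20,-18] → ·
  covered (3 px):
    · · · · · · ·
    · · · · · · ·
    · · · · · · ·
    · · · · · · ·
    · · · · · · ·
    · · · █ █ · ·
    · · █ · · · ·
    · · · · · · ·

Answer: [[3,5],[4,5],[2,6]]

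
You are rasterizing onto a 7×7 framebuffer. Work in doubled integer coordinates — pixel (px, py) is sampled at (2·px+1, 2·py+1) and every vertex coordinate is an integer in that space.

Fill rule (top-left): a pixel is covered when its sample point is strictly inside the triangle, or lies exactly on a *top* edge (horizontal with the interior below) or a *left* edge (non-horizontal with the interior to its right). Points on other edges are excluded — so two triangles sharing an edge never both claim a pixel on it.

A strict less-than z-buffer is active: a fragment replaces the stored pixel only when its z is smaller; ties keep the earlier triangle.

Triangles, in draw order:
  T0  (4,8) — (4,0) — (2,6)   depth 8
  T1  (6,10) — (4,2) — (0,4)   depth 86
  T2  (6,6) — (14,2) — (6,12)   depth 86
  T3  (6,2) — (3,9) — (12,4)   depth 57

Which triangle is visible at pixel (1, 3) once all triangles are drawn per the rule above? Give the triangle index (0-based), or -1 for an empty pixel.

T0:
  2·area = 16  (B↔C swapped to make it positive)
  edge (4, 8)→(2, 6): d=(-2,-2) top-left  bias=+0
  edge (2, 6)→(4, 0): d=(2,-6) top-left  bias=+0
  edge (4, 0)→(4, 8): d=(0,8) right/bottom  bias=-1
    (1,1)@(3, 3): e=[8,0,8] → #  [on edge]
    (2,1)@(5, 3): e=[12,12,-8] → ·
    (0,2)@(1, 5): e=[0,-8,24] → ·  [on edge]
    (1,2)@(3, 5): e=[4,4,8] → #
    (2,2)@(5, 5): e=[8,16,-8] → ·
    (1,3)@(3, 7): e=[0,8,8] → #  [on edge]
    (2,3)@(5, 7): e=[4,20,-8] → ·
    (0,4)@(1, 9): e=[-8,0,24] → ·  [on edge]
    (1,4)@(3, 9): e=[-4,12,8] → ·
    (2,4)@(5, 9): e=[0,24,-8] → ·  [on edge]
    (3,5)@(7, 11): e=[0,40,-24] → ·  [on edge]
    (4,6)@(9, 13): e=[0,56,-40] → ·  [on edge]
  covered (3 px):
    · · · · · · ·
    · # · · · · ·
    · # · · · · ·
    · # · · · · ·
    · · · · · · ·
    · · · · · · ·
    · · · · · · ·
T1:
  2·area = 36  (B↔C swapped to make it positive)
  edge (6, 10)→(0, 4): d=(-6,-6) top-left  bias=+0
  edge (0, 4)→(4, 2): d=(4,-2) top-left  bias=+0
  edge (4, 2)→(6, 10): d=(2,8) right/bottom  bias=-1
    (1,1)@(3, 3): e=[24,2,10] → #
    (2,1)@(5, 3): e=[36,6,-6] → ·
    (0,2)@(1, 5): e=[0,6,30] → #  [on edge]
    (2,2)@(5, 5): e=[24,14,-2] → ·
    (0,3)@(1, 7): e=[-12,14,34] → ·
    (1,3)@(3, 7): e=[0,18,18] → #  [on edge]
    (2,3)@(5, 7): e=[12,22,2] → #
    (3,3)@(7, 7): e=[24,26,-14] → ·
    (1,4)@(3, 9): e=[-12,26,22] → ·
    (2,4)@(5, 9): e=[0,30,6] → #  [on edge]
    (3,4)@(7, 9): e=[12,34,-10] → ·
    (2,5)@(5, 11): e=[-12,38,10] → ·
    (3,5)@(7, 11): e=[0,42,-6] → ·  [on edge]
    (4,6)@(9, 13): e=[0,54,-18] → ·  [on edge]
  covered (6 px):
    · · · · · · ·
    · # · · · · ·
    # # · · · · ·
    · # # · · · ·
    · · # · · · ·
    · · · · · · ·
    · · · · · · ·
T2:
  2·area = 48
  edge (6, 6)→(14, 2): d=(8,-4) top-left  bias=+0
  edge (14, 2)→(6, 12): d=(-8,10) right/bottom  bias=-1
  edge (6, 12)→(6, 6): d=(0,-6) top-left  bias=+0
    (6,1)@(13, 3): e=[4,2,42] → #
    (4,2)@(9, 5): e=[4,26,18] → #
    (5,2)@(11, 5): e=[12,6,30] → #
    (6,2)@(13, 5): e=[20,-14,42] → ·
    (3,3)@(7, 7): e=[12,30,6] → #
    (5,3)@(11, 7): e=[28,-10,30] → ·
    (3,4)@(7, 9): e=[28,14,6] → #
    (4,4)@(9, 9): e=[36,-6,18] → ·
    (3,5)@(7, 11): e=[44,-2,6] → ·
  covered (6 px):
    · · · · · · ·
    · · · · · · #
    · · · · # # ·
    · · · # # · ·
    · · · # · · ·
    · · · · · · ·
    · · · · · · ·
T3:
  2·area = 48  (B↔C swapped to make it positive)
  edge (6, 2)→(12, 4): d=(6,2) right/bottom  bias=-1
  edge (12, 4)→(3, 9): d=(-9,5) right/bottom  bias=-1
  edge (3, 9)→(6, 2): d=(3,-7) top-left  bias=+0
    (1,0)@(3, 1): e=[0,72,-24] → ·  [on edge]
    (3,1)@(7, 3): e=[4,34,10] → #
    (4,1)@(9, 3): e=[0,24,24] → ·  [on edge]
    (2,2)@(5, 5): e=[20,26,2] → #
    (4,2)@(9, 5): e=[12,6,30] → #
    (5,2)@(11, 5): e=[8,-4,44] → ·
    (2,3)@(5, 7): e=[32,8,8] → #
    (3,3)@(7, 7): e=[28,-2,22] → ·
    (4,3)@(9, 7): e=[24,-12,36] → ·
    (1,4)@(3, 9): e=[48,0,0] → ·  [on edge]
    (2,4)@(5, 9): e=[44,-10,14] → ·
  covered (5 px):
    · · · · · · ·
    · · · # · · ·
    · · # # # · ·
    · · # · · · ·
    · · · · · · ·
    · · · · · · ·
    · · · · · · ·

Z-buffer (winner per pixel, '.' = empty):
  . . . . . . .
  . 0 . 3 . . 2
  1 0 3 3 3 2 .
  . 0 3 2 2 . .
  . . 1 2 . . .
  . . . . . . .
  . . . . . . .

Result: 0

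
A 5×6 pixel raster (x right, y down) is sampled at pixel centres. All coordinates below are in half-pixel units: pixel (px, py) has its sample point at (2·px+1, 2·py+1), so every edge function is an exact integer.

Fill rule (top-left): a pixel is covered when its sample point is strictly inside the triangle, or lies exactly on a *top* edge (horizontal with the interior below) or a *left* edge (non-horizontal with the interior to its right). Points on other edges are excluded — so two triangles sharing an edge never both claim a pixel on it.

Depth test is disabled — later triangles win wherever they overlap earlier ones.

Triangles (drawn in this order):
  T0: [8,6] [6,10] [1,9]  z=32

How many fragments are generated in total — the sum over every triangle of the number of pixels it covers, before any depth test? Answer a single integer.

T0:
  2·area = 22
  edge (8, 6)→(6, 10): d=(-2,4) right/bottom  bias=-1
  edge (6, 10)→(1, 9): d=(-5,-1) top-left  bias=+0
  edge (1, 9)→(8, 6): d=(7,-3) top-left  bias=+0
    (3,3)@(7, 7): e=[2,16,4] → █
    (4,3)@(9, 7): e=[-6,18,10] → ·
    (0,4)@(1, 9): e=[22,0,0] → █  [on edge]
    (1,4)@(3, 9): e=[14,2,6] → █
    (2,4)@(5, 9): e=[6,4,12] → █
    (3,4)@(7, 9): e=[-2,6,18] → ·
    (0,5)@(1, 11): e=[18,-10,14] → ·
    (1,5)@(3, 11): e=[10,-8,20] → ·
    (2,5)@(5, 11): e=[2,-6,26] → ·
  covered (4 px):
    · · · · ·
    · · · · ·
    · · · · ·
    · · · █ ·
    █ █ █ · ·
    · · · · ·

Answer: 4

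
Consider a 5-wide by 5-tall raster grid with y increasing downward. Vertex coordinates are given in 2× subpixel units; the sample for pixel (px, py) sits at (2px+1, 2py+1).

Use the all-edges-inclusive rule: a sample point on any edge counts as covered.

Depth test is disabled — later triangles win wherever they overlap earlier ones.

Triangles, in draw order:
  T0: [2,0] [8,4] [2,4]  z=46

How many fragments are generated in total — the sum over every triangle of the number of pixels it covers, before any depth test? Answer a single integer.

T0:
  2·area = 24
  edge (2, 0)→(8, 4): d=(6,4) inclusive
  edge (8, 4)→(2, 4): d=(-6,0) inclusive
  edge (2, 4)→(2, 0): d=(0,-4) inclusive
    (1,0)@(3, 1): e=[2,18,4] → █
    (2,0)@(5, 1): e=[-6,18,12] → ·
    (1,1)@(3, 3): e=[14,6,4] → █
    (2,1)@(5, 3): e=[6,6,12] → █
    (3,1)@(7, 3): e=[-2,6,20] → ·
    (1,2)@(3, 5): e=[26,-6,4] → ·
    (2,2)@(5, 5): e=[18,-6,12] → ·
  covered (3 px):
    · █ · · ·
    · █ █ · ·
    · · · · ·
    · · · · ·
    · · · · ·

Answer: 3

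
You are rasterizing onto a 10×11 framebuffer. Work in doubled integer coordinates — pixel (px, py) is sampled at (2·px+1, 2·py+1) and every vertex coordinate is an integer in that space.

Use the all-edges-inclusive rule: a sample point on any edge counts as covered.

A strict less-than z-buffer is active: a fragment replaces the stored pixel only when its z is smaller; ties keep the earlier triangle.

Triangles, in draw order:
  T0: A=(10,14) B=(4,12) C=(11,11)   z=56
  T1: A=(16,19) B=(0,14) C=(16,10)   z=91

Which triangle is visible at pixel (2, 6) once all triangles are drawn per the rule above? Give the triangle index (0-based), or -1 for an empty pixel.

T0:
  2·area = 20
  edge (10, 14)→(4, 12): d=(-6,-2) inclusive
  edge (4, 12)→(11, 11): d=(7,-1) inclusive
  edge (11, 11)→(10, 14): d=(-1,3) inclusive
    (6,2)@(13, 5): e=[60,-40,0] → ·  [on edge]
    (0,5)@(1, 11): e=[0,-10,30] → ·  [on edge]
    (5,5)@(11, 11): e=[20,0,0] → █  [on edge]
    (6,5)@(13, 11): e=[24,2,-6] → ·
    (3,6)@(7, 13): e=[0,10,10] → █  [on edge]
    (4,6)@(9, 13): e=[4,12,4] → █
    (5,6)@(11, 13): e=[8,14,-2] → ·
    (3,7)@(7, 15): e=[-12,24,8] → ·
    (4,7)@(9, 15): e=[-8,26,2] → ·
    (6,7)@(13, 15): e=[0,30,-10] → ·  [on edge]
    (4,8)@(9, 17): e=[-20,40,0] → ·  [on edge]
    (9,8)@(19, 17): e=[0,50,-30] → ·  [on edge]
  covered (3 px):
    · · · · · · · · · ·
    · · · · · · · · · ·
    · · · · · · · · · ·
    · · · · · · · · · ·
    · · · · · · · · · ·
    · · · · · █ · · · ·
    · · · █ █ · · · · ·
    · · · · · · · · · ·
    · · · · · · · · · ·
    · · · · · · · · · ·
    · · · · · · · · · ·
T1:
  2·area = 144
  edge (16, 19)→(0, 14): d=(-16,-5) inclusive
  edge (0, 14)→(16, 10): d=(16,-4) inclusive
  edge (16, 10)→(16, 19): d=(0,9) inclusive
    (6,5)@(13, 11): e=[113,4,27] → █
    (7,5)@(15, 11): e=[123,12,9] → █
    (8,5)@(17, 11): e=[133,20,-9] → ·
    (2,6)@(5, 13): e=[41,4,99] → █
    (3,6)@(7, 13): e=[51,12,81] → █
    (4,6)@(9, 13): e=[61,20,63] → █
    (5,6)@(11, 13): e=[71,28,45] → █
    (8,6)@(17, 13): e=[101,52,-9] → ·
    (2,7)@(5, 15): e=[9,36,99] → █
    (8,7)@(17, 15): e=[69,84,-9] → ·
    (2,8)@(5, 17): e=[-23,68,99] → ·
    (3,8)@(7, 17): e=[-13,76,81] → ·
  covered (17 px):
    · · · · · · · · · ·
    · · · · · · · · · ·
    · · · · · · · · · ·
    · · · · · · · · · ·
    · · · · · · · · · ·
    · · · · · · █ █ · ·
    · · █ █ █ █ █ █ · ·
    · · █ █ █ █ █ █ · ·
    · · · · · █ █ █ · ·
    · · · · · · · · · ·
    · · · · · · · · · ·

Z-buffer (winner per pixel, '.' = empty):
  . . . . . . . . . .
  . . . . . . . . . .
  . . . . . . . . . .
  . . . . . . . . . .
  . . . . . . . . . .
  . . . . . 0 1 1 . .
  . . 1 0 0 1 1 1 . .
  . . 1 1 1 1 1 1 . .
  . . . . . 1 1 1 . .
  . . . . . . . . . .
  . . . . . . . . . .

Result: 1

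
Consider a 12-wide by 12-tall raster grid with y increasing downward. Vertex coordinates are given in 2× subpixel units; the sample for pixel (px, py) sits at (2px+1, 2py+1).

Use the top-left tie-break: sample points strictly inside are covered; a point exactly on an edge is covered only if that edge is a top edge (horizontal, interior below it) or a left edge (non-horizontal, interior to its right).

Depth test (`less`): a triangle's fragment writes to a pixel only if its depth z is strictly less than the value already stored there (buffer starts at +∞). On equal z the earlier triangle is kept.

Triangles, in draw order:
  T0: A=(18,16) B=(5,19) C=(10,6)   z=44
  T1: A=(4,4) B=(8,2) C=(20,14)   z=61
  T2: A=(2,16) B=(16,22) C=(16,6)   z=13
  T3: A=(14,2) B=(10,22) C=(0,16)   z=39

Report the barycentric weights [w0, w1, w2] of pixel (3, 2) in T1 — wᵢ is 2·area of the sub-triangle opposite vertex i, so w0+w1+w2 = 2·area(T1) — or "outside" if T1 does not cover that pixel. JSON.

T0:
  2·area = 154
  edge (18, 16)→(5, 19): d=(-13,3) right/bottom  bias=-1
  edge (5, 19)→(10, 6): d=(5,-13) top-left  bias=+0
  edge (10, 6)→(18, 16): d=(8,10) right/bottom  bias=-1
    (4,4)@(9, 9): e=[118,2,34] → █
    (5,4)@(11, 9): e=[112,28,14] → █
    (6,4)@(13, 9): e=[106,54,-6] → ·
    (4,5)@(9, 11): e=[92,12,50] → █
    (6,5)@(13, 11): e=[80,64,10] → █
    (7,5)@(15, 11): e=[74,90,-10] → ·
    (4,6)@(9, 13): e=[66,22,66] → █
    (7,6)@(15, 13): e=[48,100,6] → █
    (8,6)@(17, 13): e=[42,126,-14] → ·
    (3,7)@(7, 15): e=[46,6,102] → █
    (8,7)@(17, 15): e=[16,136,2] → █
    (9,7)@(19, 15): e=[10,162,-18] → ·
    (2,9)@(5, 19): e=[0,0,154] → ·  [on edge]
  covered (19 px):
    · · · · · · · · · · · ·
    · · · · · · · · · · · ·
    · · · · · · · · · · · ·
    · · · · · · · · · · · ·
    · · · · █ █ · · · · · ·
    · · · · █ █ █ · · · · ·
    · · · · █ █ █ █ · · · ·
    · · · █ █ █ █ █ █ · · ·
    · · · █ █ █ █ · · · · ·
    · · · · · · · · · · · ·
    · · · · · · · · · · · ·
    · · · · · · · · · · · ·
T1:
  2·area = 72
  edge (4, 4)→(8, 2): d=(4,-2) top-left  bias=+0
  edge (8, 2)→(20, 14): d=(12,12) right/bottom  bias=-1
  edge (20, 14)→(4, 4): d=(-16,-10) top-left  bias=+0
    (3,0)@(7, 1): e=[-6,0,78] → ·  [on edge]
    (3,1)@(7, 3): e=[2,24,46] → █
    (4,1)@(9, 3): e=[6,0,66] → ·  [on edge]
    (3,2)@(7, 5): e=[10,48,14] → █
    (4,2)@(9, 5): e=[14,24,34] → █
    (5,2)@(11, 5): e=[18,0,54] → ·  [on edge]
    (3,3)@(7, 7): e=[18,72,-18] → ·
    (4,3)@(9, 7): e=[22,48,2] → █
    (5,3)@(11, 7): e=[26,24,22] → █
    (6,3)@(13, 7): e=[30,0,42] → ·  [on edge]
    (4,4)@(9, 9): e=[30,72,-30] → ·
    (5,4)@(11, 9): e=[34,48,-10] → ·
    (7,4)@(15, 9): e=[42,0,30] → ·  [on edge]
    (8,5)@(17, 11): e=[54,0,18] → ·  [on edge]
    (9,6)@(19, 13): e=[66,0,6] → ·  [on edge]
    (10,7)@(21, 15): e=[78,0,-6] → ·  [on edge]
    (11,8)@(23, 17): e=[90,0,-18] → ·  [on edge]
  covered (6 px):
    · · · · · · · · · · · ·
    · · · █ · · · · · · · ·
    · · · █ █ · · · · · · ·
    · · · · █ █ · · · · · ·
    · · · · · · █ · · · · ·
    · · · · · · · · · · · ·
    · · · · · · · · · · · ·
    · · · · · · · · · · · ·
    · · · · · · · · · · · ·
    · · · · · · · · · · · ·
    · · · · · · · · · · · ·
    · · · · · · · · · · · ·
T2:
  2·area = 224  (B↔C swapped to make it positive)
  edge (2, 16)→(16, 6): d=(14,-10) top-left  bias=+0
  edge (16, 6)→(16, 22): d=(0,16) right/bottom  bias=-1
  edge (16, 22)→(2, 16): d=(-14,-6) top-left  bias=+0
    (11,0)@(23, 1): e=[0,-112,336] → ·  [on edge]
    (7,3)@(15, 7): e=[4,16,204] → █
    (8,3)@(17, 7): e=[24,-16,216] → ·
    (6,4)@(13, 9): e=[12,48,164] → █
    (8,4)@(17, 9): e=[52,-16,188] → ·
    (4,5)@(9, 11): e=[0,112,112] → █  [on edge]
    (5,5)@(11, 11): e=[20,80,124] → █
    (8,5)@(17, 11): e=[80,-16,160] → ·
    (3,6)@(7, 13): e=[8,144,72] → █
    (8,6)@(17, 13): e=[108,-16,132] → ·
    (2,7)@(5, 15): e=[16,176,32] → █
    (8,7)@(17, 15): e=[136,-16,104] → ·
    (4,9)@(9, 19): e=[112,112,0] → █  [on edge]
  covered (29 px):
    · · · · · · · · · · · ·
    · · · · · · · · · · · ·
    · · · · · · · · · · · ·
    · · · · · · · █ · · · ·
    · · · · · · █ █ · · · ·
    · · · · █ █ █ █ · · · ·
    · · · █ █ █ █ █ · · · ·
    · · █ █ █ █ █ █ · · · ·
    · · █ █ █ █ █ █ · · · ·
    · · · · █ █ █ █ · · · ·
    · · · · · · · █ · · · ·
    · · · · · · · · · · · ·
T3:
  2·area = 224
  edge (14, 2)→(10, 22): d=(-4,20) right/bottom  bias=-1
  edge (10, 22)→(0, 16): d=(-10,-6) top-left  bias=+0
  edge (0, 16)→(14, 2): d=(14,-14) top-left  bias=+0
    (7,0)@(15, 1): e=[-16,240,0] → ·  [on edge]
    (6,1)@(13, 3): e=[16,208,0] → █  [on edge]
    (7,1)@(15, 3): e=[-24,220,28] → ·
    (5,2)@(11, 5): e=[48,176,0] → █  [on edge]
    (7,2)@(15, 5): e=[-32,200,56] → ·
    (4,3)@(9, 7): e=[80,144,0] → █  [on edge]
    (6,3)@(13, 7): e=[0,168,56] → ·  [on edge]
    (3,4)@(7, 9): e=[112,112,0] → █  [on edge]
    (6,4)@(13, 9): e=[-8,148,84] → ·
    (2,5)@(5, 11): e=[144,80,0] → █  [on edge]
    (6,5)@(13, 11): e=[-16,128,112] → ·
    (1,6)@(3, 13): e=[176,48,0] → █  [on edge]
    (0,7)@(1, 15): e=[208,16,0] → █  [on edge]
    (5,8)@(11, 17): e=[0,56,168] → ·  [on edge]
    (2,9)@(5, 19): e=[112,0,112] → █  [on edge]
  covered (31 px):
    · · · · · · · · · · · ·
    · · · · · · █ · · · · ·
    · · · · · █ █ · · · · ·
    · · · · █ █ · · · · · ·
    · · · █ █ █ · · · · · ·
    · · █ █ █ █ · · · · · ·
    · █ █ █ █ █ · · · · · ·
    █ █ █ █ █ █ · · · · · ·
    · █ █ █ █ · · · · · · ·
    · · █ █ █ · · · · · · ·
    · · · · █ · · · · · · ·
    · · · · · · · · · · · ·

Answer: [48,14,10]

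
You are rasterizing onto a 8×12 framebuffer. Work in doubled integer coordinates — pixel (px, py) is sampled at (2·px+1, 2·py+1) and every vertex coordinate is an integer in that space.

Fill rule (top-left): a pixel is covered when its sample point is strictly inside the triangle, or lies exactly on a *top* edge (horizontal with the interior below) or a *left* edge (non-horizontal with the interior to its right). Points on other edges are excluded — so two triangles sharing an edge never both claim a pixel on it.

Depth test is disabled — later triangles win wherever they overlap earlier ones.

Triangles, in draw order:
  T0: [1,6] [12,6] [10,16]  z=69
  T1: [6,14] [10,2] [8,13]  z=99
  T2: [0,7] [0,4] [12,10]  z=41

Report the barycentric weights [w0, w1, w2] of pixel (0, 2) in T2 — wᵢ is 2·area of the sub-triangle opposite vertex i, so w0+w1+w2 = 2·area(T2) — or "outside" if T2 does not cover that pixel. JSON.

T0:
  2·area = 110
  edge (1, 6)→(12, 6): d=(11,0) top-left  bias=+0
  edge (12, 6)→(10, 16): d=(-2,10) right/bottom  bias=-1
  edge (10, 16)→(1, 6): d=(-9,-10) top-left  bias=+0
    (6,0)@(13, 1): e=[-55,0,165] → ·  [on edge]
    (1,3)@(3, 7): e=[11,88,11] → #
    (2,3)@(5, 7): e=[11,68,31] → #
    (3,3)@(7, 7): e=[11,48,51] → #
    (4,3)@(9, 7): e=[11,28,71] → #
    (5,3)@(11, 7): e=[11,8,91] → #
    (6,3)@(13, 7): e=[11,-12,111] → ·
    (1,4)@(3, 9): e=[33,84,-7] → ·
    (2,4)@(5, 9): e=[33,64,13] → #
    (6,4)@(13, 9): e=[33,-16,93] → ·
    (2,5)@(5, 11): e=[55,60,-5] → ·
    (3,5)@(7, 11): e=[55,40,15] → #
    (5,5)@(11, 11): e=[55,0,55] → ·  [on edge]
    (4,10)@(9, 21): e=[165,0,-55] → ·  [on edge]
  covered (12 px):
    · · · · · · · ·
    · · · · · · · ·
    · · · · · · · ·
    · # # # # # · ·
    · · # # # # · ·
    · · · # # · · ·
    · · · · # · · ·
    · · · · · · · ·
    · · · · · · · ·
    · · · · · · · ·
    · · · · · · · ·
    · · · · · · · ·
T1:
  2·area = 20
  edge (6, 14)→(10, 2): d=(4,-12) top-left  bias=+0
  edge (10, 2)→(8, 13): d=(-2,11) right/bottom  bias=-1
  edge (8, 13)→(6, 14): d=(-2,1) right/bottom  bias=-1
    (4,2)@(9, 5): e=[0,5,15] → #  [on edge]
    (5,2)@(11, 5): e=[24,-17,13] → ·
    (4,3)@(9, 7): e=[8,1,11] → #
    (5,3)@(11, 7): e=[32,-21,9] → ·
    (4,4)@(9, 9): e=[16,-3,7] → ·
    (3,5)@(7, 11): e=[0,15,5] → #  [on edge]
    (4,5)@(9, 11): e=[24,-7,3] → ·
    (3,6)@(7, 13): e=[8,11,1] → #
    (4,6)@(9, 13): e=[32,-11,-1] → ·
    (3,7)@(7, 15): e=[16,7,-3] → ·
    (2,8)@(5, 17): e=[0,25,-5] → ·  [on edge]
    (1,11)@(3, 23): e=[0,35,-15] → ·  [on edge]
  covered (4 px):
    · · · · · · · ·
    · · · · · · · ·
    · · · · # · · ·
    · · · · # · · ·
    · · · · · · · ·
    · · · # · · · ·
    · · · # · · · ·
    · · · · · · · ·
    · · · · · · · ·
    · · · · · · · ·
    · · · · · · · ·
    · · · · · · · ·
T2:
  2·area = 36
  edge (0, 7)→(0, 4): d=(0,-3) top-left  bias=+0
  edge (0, 4)→(12, 10): d=(12,6) right/bottom  bias=-1
  edge (12, 10)→(0, 7): d=(-12,-3) top-left  bias=+0
    (0,2)@(1, 5): e=[3,6,27] → #
    (1,2)@(3, 5): e=[9,-6,33] → ·
    (0,3)@(1, 7): e=[3,30,3] → #
    (1,3)@(3, 7): e=[9,18,9] → #
    (2,3)@(5, 7): e=[15,6,15] → #
    (3,3)@(7, 7): e=[21,-6,21] → ·
    (0,4)@(1, 9): e=[3,54,-21] → ·
    (1,4)@(3, 9): e=[9,42,-15] → ·
    (2,4)@(5, 9): e=[15,30,-9] → ·
    (4,4)@(9, 9): e=[27,6,3] → #
    (5,4)@(11, 9): e=[33,-6,9] → ·
    (4,5)@(9, 11): e=[27,30,-21] → ·
  covered (5 px):
    · · · · · · · ·
    · · · · · · · ·
    # · · · · · · ·
    # # # · · · · ·
    · · · · # · · ·
    · · · · · · · ·
    · · · · · · · ·
    · · · · · · · ·
    · · · · · · · ·
    · · · · · · · ·
    · · · · · · · ·
    · · · · · · · ·

Final: [6,27,3]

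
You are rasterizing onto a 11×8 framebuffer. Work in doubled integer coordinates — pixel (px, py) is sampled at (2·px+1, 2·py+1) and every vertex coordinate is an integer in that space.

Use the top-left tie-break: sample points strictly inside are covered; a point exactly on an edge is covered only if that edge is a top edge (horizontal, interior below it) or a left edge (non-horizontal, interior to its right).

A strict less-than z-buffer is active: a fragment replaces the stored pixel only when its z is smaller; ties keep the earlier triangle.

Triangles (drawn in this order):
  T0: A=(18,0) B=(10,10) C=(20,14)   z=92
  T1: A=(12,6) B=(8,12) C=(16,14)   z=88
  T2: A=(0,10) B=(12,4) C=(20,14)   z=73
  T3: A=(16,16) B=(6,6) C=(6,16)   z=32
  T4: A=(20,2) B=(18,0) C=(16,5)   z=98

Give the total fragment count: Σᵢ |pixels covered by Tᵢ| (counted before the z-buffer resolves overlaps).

T0:
  2·area = 132  (B↔C swapped to make it positive)
  edge (18, 0)→(20, 14): d=(2,14) right/bottom  bias=-1
  edge (20, 14)→(10, 10): d=(-10,-4) top-left  bias=+0
  edge (10, 10)→(18, 0): d=(8,-10) top-left  bias=+0
    (8,1)@(17, 3): e=[20,98,14] → X
    (9,1)@(19, 3): e=[-8,106,34] → .
    (7,2)@(15, 5): e=[52,70,10] → X
    (9,2)@(19, 5): e=[-4,86,50] → .
    (6,3)@(13, 7): e=[84,42,6] → X
    (9,3)@(19, 7): e=[0,66,66] → .  [on edge]
    (5,4)@(11, 9): e=[116,14,2] → X
    (9,4)@(19, 9): e=[4,46,82] → X
    (10,4)@(21, 9): e=[-24,54,102] → .
    (5,5)@(11, 11): e=[120,-6,18] → .
    (6,5)@(13, 11): e=[92,2,38] → X
    (10,5)@(21, 11): e=[-20,34,118] → .
  covered (16 px):
    . . . . . . . . . . .
    . . . . . . . . X . .
    . . . . . . . X X . .
    . . . . . . X X X . .
    . . . . . X X X X X .
    . . . . . . X X X X .
    . . . . . . . . . X .
    . . . . . . . . . . .
T1:
  2·area = 56  (B↔C swapped to make it positive)
  edge (12, 6)→(16, 14): d=(4,8) right/bottom  bias=-1
  edge (16, 14)→(8, 12): d=(-8,-2) top-left  bias=+0
  edge (8, 12)→(12, 6): d=(4,-6) top-left  bias=+0
    (5,4)@(11, 9): e=[20,30,6] → X
    (6,4)@(13, 9): e=[4,34,18] → X
    (7,4)@(15, 9): e=[-12,38,30] → .
    (4,5)@(9, 11): e=[44,10,2] → X
    (7,5)@(15, 11): e=[-4,22,38] → .
    (4,6)@(9, 13): e=[52,-6,10] → .
    (5,6)@(11, 13): e=[36,-2,22] → .
    (6,6)@(13, 13): e=[20,2,34] → X
    (7,6)@(15, 13): e=[4,6,46] → X
    (8,6)@(17, 13): e=[-12,10,58] → .
    (6,7)@(13, 15): e=[28,-14,42] → .
    (7,7)@(15, 15): e=[12,-10,54] → .
  covered (7 px):
    . . . . . . . . . . .
    . . . . . . . . . . .
    . . . . . . . . . . .
    . . . . . . . . . . .
    . . . . . X X . . . .
    . . . . X X X . . . .
    . . . . . . X X . . .
    . . . . . . . . . . .
T2:
  2·area = 168
  edge (0, 10)→(12, 4): d=(12,-6) top-left  bias=+0
  edge (12, 4)→(20, 14): d=(8,10) right/bottom  bias=-1
  edge (20, 14)→(0, 10): d=(-20,-4) top-left  bias=+0
    (5,2)@(11, 5): e=[6,18,144] → X
    (6,2)@(13, 5): e=[18,-2,152] → .
    (3,3)@(7, 7): e=[6,74,88] → X
    (4,3)@(9, 7): e=[18,54,96] → X
    (6,3)@(13, 7): e=[42,14,112] → X
    (7,3)@(15, 7): e=[54,-6,120] → .
    (1,4)@(3, 9): e=[6,130,32] → X
    (2,4)@(5, 9): e=[18,110,40] → X
    (7,4)@(15, 9): e=[78,10,80] → X
    (8,4)@(17, 9): e=[90,-10,88] → .
    (1,5)@(3, 11): e=[30,146,-8] → .
    (2,5)@(5, 11): e=[42,126,0] → X  [on edge]
    (7,6)@(15, 13): e=[126,42,0] → X  [on edge]
  covered (22 px):
    . . . . . . . . . . .
    . . . . . . . . . . .
    . . . . . X . . . . .
    . . . X X X X . . . .
    . X X X X X X X . . .
    . . X X X X X X X . .
    . . . . . . . X X X .
    . . . . . . . . . . .
T3:
  2·area = 100  (B↔C swapped to make it positive)
  edge (16, 16)→(6, 16): d=(-10,0) right/bottom  bias=-1
  edge (6, 16)→(6, 6): d=(0,-10) top-left  bias=+0
  edge (6, 6)→(16, 16): d=(10,10) right/bottom  bias=-1
    (0,0)@(1, 1): e=[150,-50,0] → .  [on edge]
    (1,1)@(3, 3): e=[130,-30,0] → .  [on edge]
    (2,2)@(5, 5): e=[110,-10,0] → .  [on edge]
    (3,3)@(7, 7): e=[90,10,0] → .  [on edge]
    (3,4)@(7, 9): e=[70,10,20] → X
    (4,4)@(9, 9): e=[70,30,0] → .  [on edge]
    (3,5)@(7, 11): e=[50,10,40] → X
    (4,5)@(9, 11): e=[50,30,20] → X
    (5,5)@(11, 11): e=[50,50,0] → .  [on edge]
    (3,6)@(7, 13): e=[30,10,60] → X
    (5,6)@(11, 13): e=[30,50,20] → X
    (6,6)@(13, 13): e=[30,70,0] → .  [on edge]
    (7,7)@(15, 15): e=[10,90,0] → .  [on edge]
  covered (10 px):
    . . . . . . . . . . .
    . . . . . . . . . . .
    . . . . . . . . . . .
    . . . . . . . . . . .
    . . . X . . . . . . .
    . . . X X . . . . . .
    . . . X X X . . . . .
    . . . X X X X . . . .
T4:
  2·area = 14  (B↔C swapped to make it positive)
  edge (20, 2)→(16, 5): d=(-4,3) right/bottom  bias=-1
  edge (16, 5)→(18, 0): d=(2,-5) top-left  bias=+0
  edge (18, 0)→(20, 2): d=(2,2) right/bottom  bias=-1
    (9,0)@(19, 1): e=[7,7,0] → .  [on edge]
    (8,1)@(17, 3): e=[5,1,8] → X
    (9,1)@(19, 3): e=[-1,11,4] → .
    (10,1)@(21, 3): e=[-7,21,0] → .  [on edge]
    (8,2)@(17, 5): e=[-3,5,12] → .
  covered (1 px):
    . . . . . . . . . . .
    . . . . . . . . X . .
    . . . . . . . . . . .
    . . . . . . . . . . .
    . . . . . . . . . . .
    . . . . . . . . . . .
    . . . . . . . . . . .
    . . . . . . . . . . .

Answer: 56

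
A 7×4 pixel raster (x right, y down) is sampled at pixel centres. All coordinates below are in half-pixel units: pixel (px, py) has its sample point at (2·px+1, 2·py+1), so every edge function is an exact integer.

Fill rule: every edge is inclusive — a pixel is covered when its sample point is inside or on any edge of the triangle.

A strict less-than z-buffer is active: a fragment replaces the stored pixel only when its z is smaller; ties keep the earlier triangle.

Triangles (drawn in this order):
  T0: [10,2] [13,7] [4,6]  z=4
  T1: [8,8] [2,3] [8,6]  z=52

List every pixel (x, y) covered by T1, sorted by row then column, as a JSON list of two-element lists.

T0:
  2·area = 42
  edge (10, 2)→(13, 7): d=(3,5) inclusive
  edge (13, 7)→(4, 6): d=(-9,-1) inclusive
  edge (4, 6)→(10, 2): d=(6,-4) inclusive
    (4,1)@(9, 3): e=[8,32,2] → #
    (5,1)@(11, 3): e=[-2,34,10] → ·
    (3,2)@(7, 5): e=[24,12,6] → #
    (5,2)@(11, 5): e=[4,16,22] → #
    (6,2)@(13, 5): e=[-6,18,30] → ·
    (3,3)@(7, 7): e=[30,-6,18] → ·
    (4,3)@(9, 7): e=[20,-4,26] → ·
    (5,3)@(11, 7): e=[10,-2,34] → ·
    (6,3)@(13, 7): e=[0,0,42] → #  [on edge]
  covered (5 px):
    · · · · · · ·
    · · · · # · ·
    · · · # # # ·
    · · · · · · #
T1:
  2·area = 12
  edge (8, 8)→(2, 3): d=(-6,-5) inclusive
  edge (2, 3)→(8, 6): d=(6,3) inclusive
  edge (8, 6)→(8, 8): d=(0,2) inclusive
    (2,2)@(5, 5): e=[3,3,6] → #
    (3,2)@(7, 5): e=[13,-3,2] → ·
    (2,3)@(5, 7): e=[-9,15,6] → ·
    (3,3)@(7, 7): e=[1,9,2] → #
    (4,3)@(9, 7): e=[11,3,-2] → ·
  covered (2 px):
    · · · · · · ·
    · · · · · · ·
    · · # · · · ·
    · · · # · · ·

Result: [[2,2],[3,3]]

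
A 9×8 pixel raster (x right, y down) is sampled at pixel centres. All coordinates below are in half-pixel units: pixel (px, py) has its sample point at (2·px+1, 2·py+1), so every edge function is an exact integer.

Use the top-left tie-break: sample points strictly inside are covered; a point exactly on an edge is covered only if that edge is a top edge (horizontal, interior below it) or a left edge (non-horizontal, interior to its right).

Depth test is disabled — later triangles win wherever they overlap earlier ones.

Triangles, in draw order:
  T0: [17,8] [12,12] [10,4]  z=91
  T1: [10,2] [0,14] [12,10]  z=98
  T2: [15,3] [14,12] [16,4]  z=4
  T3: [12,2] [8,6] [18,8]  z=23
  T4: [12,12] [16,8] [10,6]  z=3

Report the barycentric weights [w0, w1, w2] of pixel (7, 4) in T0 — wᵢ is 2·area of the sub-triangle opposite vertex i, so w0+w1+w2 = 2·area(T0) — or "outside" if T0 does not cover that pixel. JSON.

T0:
  2·area = 48
  edge (17, 8)→(12, 12): d=(-5,4) right/bottom  bias=-1
  edge (12, 12)→(10, 4): d=(-2,-8) top-left  bias=+0
  edge (10, 4)→(17, 8): d=(7,4) right/bottom  bias=-1
    (5,2)@(11, 5): e=[39,6,3] → █
    (6,2)@(13, 5): e=[31,22,-5] → ·
    (5,3)@(11, 7): e=[29,2,17] → █
    (6,3)@(13, 7): e=[21,18,9] → █
    (7,3)@(15, 7): e=[13,34,1] → █
    (8,3)@(17, 7): e=[5,50,-7] → ·
    (5,4)@(11, 9): e=[19,-2,31] → ·
    (6,4)@(13, 9): e=[11,14,23] → █
    (8,4)@(17, 9): e=[-5,46,7] → ·
    (6,5)@(13, 11): e=[1,10,37] → █
    (7,5)@(15, 11): e=[-7,26,29] → ·
    (6,6)@(13, 13): e=[-9,6,51] → ·
  covered (7 px):
    · · · · · · · · ·
    · · · · · · · · ·
    · · · · · █ · · ·
    · · · · · █ █ █ ·
    · · · · · · █ █ ·
    · · · · · · █ · ·
    · · · · · · · · ·
    · · · · · · · · ·
T1:
  2·area = 104  (B↔C swapped to make it positive)
  edge (10, 2)→(12, 10): d=(2,8) right/bottom  bias=-1
  edge (12, 10)→(0, 14): d=(-12,4) right/bottom  bias=-1
  edge (0, 14)→(10, 2): d=(10,-12) top-left  bias=+0
    (4,2)@(9, 5): e=[14,72,18] → █
    (5,2)@(11, 5): e=[-2,64,42] → ·
    (3,3)@(7, 7): e=[34,56,14] → █
    (5,3)@(11, 7): e=[2,40,62] → █
    (6,3)@(13, 7): e=[-14,32,86] → ·
    (2,4)@(5, 9): e=[54,40,10] → █
    (6,4)@(13, 9): e=[-10,8,106] → ·
    (7,4)@(15, 9): e=[-26,0,130] → ·  [on edge]
    (1,5)@(3, 11): e=[74,24,6] → █
    (4,5)@(9, 11): e=[26,0,78] → ·  [on edge]
    (5,5)@(11, 11): e=[10,-8,102] → ·
    (0,6)@(1, 13): e=[94,8,2] → █
    (1,6)@(3, 13): e=[78,0,26] → ·  [on edge]
  covered (12 px):
    · · · · · · · · ·
    · · · · · · · · ·
    · · · · █ · · · ·
    · · · █ █ █ · · ·
    · · █ █ █ █ · · ·
    · █ █ █ · · · · ·
    █ · · · · · · · ·
    · · · · · · · · ·
T2:
  2·area = 10  (B↔C swapped to make it positive)
  edge (15, 3)→(16, 4): d=(1,1) right/bottom  bias=-1
  edge (16, 4)→(14, 12): d=(-2,8) right/bottom  bias=-1
  edge (14, 12)→(15, 3): d=(1,-9) top-left  bias=+0
    (6,0)@(13, 1): e=[0,30,-20] → ·  [on edge]
    (7,1)@(15, 3): e=[0,10,0] → ·  [on edge]
    (7,2)@(15, 5): e=[2,6,2] → █
    (8,2)@(17, 5): e=[0,-10,20] → ·  [on edge]
    (7,3)@(15, 7): e=[4,2,4] → █
    (8,3)@(17, 7): e=[2,-14,22] → ·
    (7,4)@(15, 9): e=[6,-2,6] → ·
  covered (2 px):
    · · · · · · · · ·
    · · · · · · · · ·
    · · · · · · · █ ·
    · · · · · · · █ ·
    · · · · · · · · ·
    · · · · · · · · ·
    · · · · · · · · ·
    · · · · · · · · ·
T3:
  2·area = 48  (B↔C swapped to make it positive)
  edge (12, 2)→(18, 8): d=(6,6) right/bottom  bias=-1
  edge (18, 8)→(8, 6): d=(-10,-2) top-left  bias=+0
  edge (8, 6)→(12, 2): d=(4,-4) top-left  bias=+0
    (5,0)@(11, 1): e=[0,56,-8] → ·  [on edge]
    (6,0)@(13, 1): e=[-12,60,0] → ·  [on edge]
    (5,1)@(11, 3): e=[12,36,0] → █  [on edge]
    (6,1)@(13, 3): e=[0,40,8] → ·  [on edge]
    (1,2)@(3, 5): e=[72,0,-24] → ·  [on edge]
    (4,2)@(9, 5): e=[36,12,0] → █  [on edge]
    (6,2)@(13, 5): e=[12,20,16] → █
    (7,2)@(15, 5): e=[0,24,24] → ·  [on edge]
    (3,3)@(7, 7): e=[60,-12,0] → ·  [on edge]
    (4,3)@(9, 7): e=[48,-8,8] → ·
    (5,3)@(11, 7): e=[36,-4,16] → ·
    (6,3)@(13, 7): e=[24,0,24] → █  [on edge]
    (8,3)@(17, 7): e=[0,8,40] → ·  [on edge]
    (2,4)@(5, 9): e=[84,-36,0] → ·  [on edge]
    (1,5)@(3, 11): e=[108,-60,0] → ·  [on edge]
    (0,6)@(1, 13): e=[132,-84,0] → ·  [on edge]
  covered (6 px):
    · · · · · · · · ·
    · · · · · █ · · ·
    · · · · █ █ █ · ·
    · · · · · · █ █ ·
    · · · · · · · · ·
    · · · · · · · · ·
    · · · · · · · · ·
    · · · · · · · · ·
T4:
  2·area = 32  (B↔C swapped to make it positive)
  edge (12, 12)→(10, 6): d=(-2,-6) top-left  bias=+0
  edge (10, 6)→(16, 8): d=(6,2) right/bottom  bias=-1
  edge (16, 8)→(12, 12): d=(-4,4) right/bottom  bias=-1
    (0,1)@(1, 3): e=[-48,0,80] → ·  [on edge]
    (4,1)@(9, 3): e=[0,-16,48] → ·  [on edge]
    (3,2)@(7, 5): e=[-16,0,48] → ·  [on edge]
    (5,3)@(11, 7): e=[4,4,24] → █
    (6,3)@(13, 7): e=[16,0,16] → ·  [on edge]
    (8,3)@(17, 7): e=[40,-8,0] → ·  [on edge]
    (5,4)@(11, 9): e=[0,16,16] → █  [on edge]
    (6,4)@(13, 9): e=[12,12,8] → █
    (7,4)@(15, 9): e=[24,8,0] → ·  [on edge]
    (5,5)@(11, 11): e=[-4,28,8] → ·
    (6,5)@(13, 11): e=[8,24,0] → ·  [on edge]
    (5,6)@(11, 13): e=[-8,40,0] → ·  [on edge]
    (4,7)@(9, 15): e=[-24,56,0] → ·  [on edge]
    (6,7)@(13, 15): e=[0,48,-16] → ·  [on edge]
  covered (3 px):
    · · · · · · · · ·
    · · · · · · · · ·
    · · · · · · · · ·
    · · · · · █ · · ·
    · · · · · █ █ · ·
    · · · · · · · · ·
    · · · · · · · · ·
    · · · · · · · · ·

Answer: [30,15,3]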